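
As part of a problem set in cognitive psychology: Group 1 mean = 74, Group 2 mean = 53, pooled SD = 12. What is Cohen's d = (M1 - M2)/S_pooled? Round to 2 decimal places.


Cohen's d = (M1 - M2) / S_pooled
= (74 - 53) / 12
= 21 / 12
= 1.75


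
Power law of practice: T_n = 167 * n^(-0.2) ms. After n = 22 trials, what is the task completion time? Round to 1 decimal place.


T_n = 167 * 22^(-0.2)
22^(-0.2) = 0.538909
T_n = 167 * 0.538909
= 90.0 ms


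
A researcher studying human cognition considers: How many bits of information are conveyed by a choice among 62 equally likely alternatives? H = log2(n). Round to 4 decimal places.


H = log2(n)
H = log2(62)
= 5.9542


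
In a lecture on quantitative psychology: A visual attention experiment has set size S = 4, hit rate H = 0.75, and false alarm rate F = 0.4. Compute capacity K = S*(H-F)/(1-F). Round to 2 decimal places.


K = S * (H - F) / (1 - F)
H - F = 0.35
1 - F = 0.6
K = 4 * 0.35 / 0.6
= 2.33


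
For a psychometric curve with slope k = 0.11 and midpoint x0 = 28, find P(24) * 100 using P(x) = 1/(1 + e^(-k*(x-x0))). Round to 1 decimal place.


P(x) = 1/(1 + e^(-0.11*(24 - 28)))
Exponent = -0.11 * -4 = 0.44
e^(0.44) = 1.552707
P = 1/(1 + 1.552707) = 0.391741
Percentage = 39.2


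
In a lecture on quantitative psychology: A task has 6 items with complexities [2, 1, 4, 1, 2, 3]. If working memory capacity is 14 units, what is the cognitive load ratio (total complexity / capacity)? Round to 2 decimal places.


Total complexity = 2 + 1 + 4 + 1 + 2 + 3 = 13
Load = total / capacity = 13 / 14
= 0.93


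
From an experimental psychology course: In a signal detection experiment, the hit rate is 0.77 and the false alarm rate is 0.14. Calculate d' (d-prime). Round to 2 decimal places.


d' = z(HR) - z(FAR)
z(0.77) = 0.7388
z(0.14) = -1.0803
d' = 0.7388 - -1.0803
= 1.82


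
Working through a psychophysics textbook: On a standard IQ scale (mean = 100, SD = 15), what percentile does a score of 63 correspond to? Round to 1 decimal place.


z = (IQ - mean) / SD
z = (63 - 100) / 15 = -2.4667
Percentile = Phi(-2.4667) * 100
Phi(-2.4667) = 0.006818
= 0.7


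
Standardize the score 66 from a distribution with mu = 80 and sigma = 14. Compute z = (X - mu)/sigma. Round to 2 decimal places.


z = (X - mu) / sigma
= (66 - 80) / 14
= -14 / 14
= -1.00


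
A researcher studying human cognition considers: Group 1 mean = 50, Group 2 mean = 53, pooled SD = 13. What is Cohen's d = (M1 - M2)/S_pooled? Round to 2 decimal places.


Cohen's d = (M1 - M2) / S_pooled
= (50 - 53) / 13
= -3 / 13
= -0.23


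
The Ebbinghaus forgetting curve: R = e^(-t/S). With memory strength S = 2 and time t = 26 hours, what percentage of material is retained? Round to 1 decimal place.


R = e^(-t/S)
-t/S = -26/2 = -13.0
R = e^(-13.0) = 2e-06
Percentage = 2e-06 * 100
= 0.0


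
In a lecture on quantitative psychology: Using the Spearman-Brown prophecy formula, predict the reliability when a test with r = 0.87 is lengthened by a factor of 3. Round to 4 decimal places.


r_new = n*r / (1 + (n-1)*r)
Numerator = 3 * 0.87 = 2.61
Denominator = 1 + 2 * 0.87 = 2.74
r_new = 2.61 / 2.74
= 0.9526


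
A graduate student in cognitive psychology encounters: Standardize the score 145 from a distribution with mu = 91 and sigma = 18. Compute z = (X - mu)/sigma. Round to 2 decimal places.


z = (X - mu) / sigma
= (145 - 91) / 18
= 54 / 18
= 3.00


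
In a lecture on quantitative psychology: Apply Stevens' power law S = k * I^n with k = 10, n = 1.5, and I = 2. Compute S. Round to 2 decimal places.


S = 10 * 2^1.5
2^1.5 = 2.8284
S = 10 * 2.8284
= 28.28


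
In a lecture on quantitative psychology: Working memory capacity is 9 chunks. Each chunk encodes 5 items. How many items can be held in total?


Total items = chunks * items_per_chunk
= 9 * 5
= 45


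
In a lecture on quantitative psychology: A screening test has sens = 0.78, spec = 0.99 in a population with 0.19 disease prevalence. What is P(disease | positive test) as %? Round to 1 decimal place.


PPV = (sens * prev) / (sens * prev + (1-spec) * (1-prev))
Numerator = 0.78 * 0.19 = 0.1482
P(positive and no disease) = (1 - spec) * (1 - prev) = (1 - 0.99) * (1 - 0.19) = 0.0081
Denominator = 0.1482 + 0.0081 = 0.1563
PPV = 0.1482 / 0.1563 = 0.948177
As percentage = 94.8


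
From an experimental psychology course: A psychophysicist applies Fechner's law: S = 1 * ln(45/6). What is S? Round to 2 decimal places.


S = 1 * ln(45/6)
I/I0 = 7.5
ln(7.5) = 2.0149
S = 1 * 2.0149
= 2.01


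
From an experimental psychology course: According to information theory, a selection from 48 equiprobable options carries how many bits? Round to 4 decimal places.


H = log2(n)
H = log2(48)
= 5.5850


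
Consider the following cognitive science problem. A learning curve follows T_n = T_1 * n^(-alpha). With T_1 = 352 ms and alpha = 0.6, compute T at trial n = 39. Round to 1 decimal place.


T_n = 352 * 39^(-0.6)
39^(-0.6) = 0.11101
T_n = 352 * 0.11101
= 39.1 ms


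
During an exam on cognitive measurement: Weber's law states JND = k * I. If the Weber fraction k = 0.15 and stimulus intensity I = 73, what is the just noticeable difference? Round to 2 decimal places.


JND = k * I
JND = 0.15 * 73
= 10.95


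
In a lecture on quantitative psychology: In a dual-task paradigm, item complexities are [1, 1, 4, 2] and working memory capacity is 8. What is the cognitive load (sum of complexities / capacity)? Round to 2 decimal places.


Total complexity = 1 + 1 + 4 + 2 = 8
Load = total / capacity = 8 / 8
= 1.00


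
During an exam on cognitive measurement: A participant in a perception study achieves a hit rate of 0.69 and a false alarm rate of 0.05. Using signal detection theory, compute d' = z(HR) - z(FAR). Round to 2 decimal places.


d' = z(HR) - z(FAR)
z(0.69) = 0.4959
z(0.05) = -1.6449
d' = 0.4959 - -1.6449
= 2.14


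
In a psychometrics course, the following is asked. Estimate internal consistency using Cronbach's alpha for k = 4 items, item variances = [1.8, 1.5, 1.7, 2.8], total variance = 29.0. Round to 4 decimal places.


alpha = (k/(k-1)) * (1 - sum(s_i^2)/s_total^2)
sum(item variances) = 7.8
k/(k-1) = 4/3 = 1.333333
1 - 7.8/29.0 = 1 - 0.268966 = 0.731034
alpha = 1.333333 * 0.731034
= 0.9747


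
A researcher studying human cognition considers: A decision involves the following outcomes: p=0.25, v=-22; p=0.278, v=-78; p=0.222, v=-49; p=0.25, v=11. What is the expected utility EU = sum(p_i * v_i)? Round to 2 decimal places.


EU = sum(p_i * v_i)
0.25 * -22 = -5.5
0.278 * -78 = -21.684
0.222 * -49 = -10.878
0.25 * 11 = 2.75
EU = -5.5 + -21.684 + -10.878 + 2.75
= -35.31


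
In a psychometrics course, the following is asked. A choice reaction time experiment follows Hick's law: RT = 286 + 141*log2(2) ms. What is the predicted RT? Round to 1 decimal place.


RT = 286 + 141 * log2(2)
log2(2) = 1.0
RT = 286 + 141 * 1.0
= 286 + 141.0
= 427.0 ms


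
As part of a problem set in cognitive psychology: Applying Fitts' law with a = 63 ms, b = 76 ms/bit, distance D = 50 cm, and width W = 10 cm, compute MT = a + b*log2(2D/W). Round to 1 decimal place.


MT = 63 + 76 * log2(2*50/10)
2D/W = 10.0
log2(10.0) = 3.3219
MT = 63 + 76 * 3.3219
= 315.5 ms


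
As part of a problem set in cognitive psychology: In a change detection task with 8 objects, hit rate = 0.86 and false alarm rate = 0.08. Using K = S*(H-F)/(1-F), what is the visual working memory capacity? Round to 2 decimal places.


K = S * (H - F) / (1 - F)
H - F = 0.78
1 - F = 0.92
K = 8 * 0.78 / 0.92
= 6.78


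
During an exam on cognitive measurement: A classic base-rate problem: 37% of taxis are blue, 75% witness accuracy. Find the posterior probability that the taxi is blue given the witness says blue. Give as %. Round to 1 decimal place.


P(blue | says blue) = P(says blue | blue)*P(blue) / [P(says blue | blue)*P(blue) + P(says blue | not blue)*P(not blue)]
Numerator = 0.75 * 0.37 = 0.2775
False identification = 0.25 * 0.63 = 0.1575
P = 0.2775 / (0.2775 + 0.1575)
= 0.2775 / 0.435
As percentage = 63.8


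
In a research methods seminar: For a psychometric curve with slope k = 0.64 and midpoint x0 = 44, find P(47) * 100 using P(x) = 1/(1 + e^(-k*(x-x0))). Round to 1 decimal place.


P(x) = 1/(1 + e^(-0.64*(47 - 44)))
Exponent = -0.64 * 3 = -1.92
e^(-1.92) = 0.146607
P = 1/(1 + 0.146607) = 0.872138
Percentage = 87.2


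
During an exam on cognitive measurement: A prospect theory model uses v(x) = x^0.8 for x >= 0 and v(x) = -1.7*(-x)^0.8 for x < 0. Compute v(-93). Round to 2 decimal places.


Since x = -93 < 0, use v(x) = -lambda*(-x)^alpha
(-x) = 93
93^0.8 = 37.5653
v(-93) = -1.7 * 37.5653
= -63.86


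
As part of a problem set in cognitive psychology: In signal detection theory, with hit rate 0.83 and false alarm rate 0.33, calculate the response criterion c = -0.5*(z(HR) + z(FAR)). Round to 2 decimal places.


c = -0.5 * (z(HR) + z(FAR))
z(0.83) = 0.9542
z(0.33) = -0.4399
c = -0.5 * (0.9542 + -0.4399)
= -0.5 * 0.5143
= -0.26


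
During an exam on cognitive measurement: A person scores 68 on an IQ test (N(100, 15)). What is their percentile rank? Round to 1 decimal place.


z = (IQ - mean) / SD
z = (68 - 100) / 15 = -2.1333
Percentile = Phi(-2.1333) * 100
Phi(-2.1333) = 0.01645
= 1.6


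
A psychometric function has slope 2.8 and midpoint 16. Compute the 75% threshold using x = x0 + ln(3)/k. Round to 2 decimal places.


At P = 0.75: 0.75 = 1/(1 + e^(-k*(x-x0)))
Solving: e^(-k*(x-x0)) = 1/3
x = x0 + ln(3)/k
ln(3) = 1.0986
x = 16 + 1.0986/2.8
= 16 + 0.3924
= 16.39


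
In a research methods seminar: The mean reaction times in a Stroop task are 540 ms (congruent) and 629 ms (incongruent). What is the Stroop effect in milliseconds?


Stroop effect = RT(incongruent) - RT(congruent)
= 629 - 540
= 89 ms


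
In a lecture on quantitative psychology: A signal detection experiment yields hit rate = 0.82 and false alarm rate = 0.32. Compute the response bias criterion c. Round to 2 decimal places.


c = -0.5 * (z(HR) + z(FAR))
z(0.82) = 0.9154
z(0.32) = -0.4677
c = -0.5 * (0.9154 + -0.4677)
= -0.5 * 0.4477
= -0.22


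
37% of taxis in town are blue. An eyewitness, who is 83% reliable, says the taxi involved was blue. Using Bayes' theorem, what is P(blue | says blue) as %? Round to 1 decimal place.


P(blue | says blue) = P(says blue | blue)*P(blue) / [P(says blue | blue)*P(blue) + P(says blue | not blue)*P(not blue)]
Numerator = 0.83 * 0.37 = 0.3071
False identification = 0.17 * 0.63 = 0.1071
P = 0.3071 / (0.3071 + 0.1071)
= 0.3071 / 0.4142
As percentage = 74.1


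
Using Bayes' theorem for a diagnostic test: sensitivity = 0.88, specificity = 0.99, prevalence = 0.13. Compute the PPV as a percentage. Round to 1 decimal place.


PPV = (sens * prev) / (sens * prev + (1-spec) * (1-prev))
Numerator = 0.88 * 0.13 = 0.1144
P(positive and no disease) = (1 - spec) * (1 - prev) = (1 - 0.99) * (1 - 0.13) = 0.0087
Denominator = 0.1144 + 0.0087 = 0.1231
PPV = 0.1144 / 0.1231 = 0.929326
As percentage = 92.9


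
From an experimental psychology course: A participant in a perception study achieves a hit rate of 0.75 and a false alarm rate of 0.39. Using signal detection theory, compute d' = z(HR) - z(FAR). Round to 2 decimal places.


d' = z(HR) - z(FAR)
z(0.75) = 0.6745
z(0.39) = -0.2793
d' = 0.6745 - -0.2793
= 0.95


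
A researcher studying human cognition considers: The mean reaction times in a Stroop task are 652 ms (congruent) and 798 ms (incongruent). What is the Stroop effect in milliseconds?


Stroop effect = RT(incongruent) - RT(congruent)
= 798 - 652
= 146 ms


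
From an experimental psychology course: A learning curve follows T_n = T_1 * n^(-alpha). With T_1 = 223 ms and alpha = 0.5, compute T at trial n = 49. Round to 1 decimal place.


T_n = 223 * 49^(-0.5)
49^(-0.5) = 0.142857
T_n = 223 * 0.142857
= 31.9 ms


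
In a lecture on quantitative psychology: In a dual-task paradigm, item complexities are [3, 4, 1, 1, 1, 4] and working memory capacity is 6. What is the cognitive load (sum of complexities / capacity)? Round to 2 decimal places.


Total complexity = 3 + 4 + 1 + 1 + 1 + 4 = 14
Load = total / capacity = 14 / 6
= 2.33


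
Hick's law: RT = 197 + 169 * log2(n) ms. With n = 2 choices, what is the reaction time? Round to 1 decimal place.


RT = 197 + 169 * log2(2)
log2(2) = 1.0
RT = 197 + 169 * 1.0
= 197 + 169.0
= 366.0 ms


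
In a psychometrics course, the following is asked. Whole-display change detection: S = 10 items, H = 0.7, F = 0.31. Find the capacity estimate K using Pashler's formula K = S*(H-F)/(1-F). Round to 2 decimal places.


K = S * (H - F) / (1 - F)
H - F = 0.39
1 - F = 0.69
K = 10 * 0.39 / 0.69
= 5.65


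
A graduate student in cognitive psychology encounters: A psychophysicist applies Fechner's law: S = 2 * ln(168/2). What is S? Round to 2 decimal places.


S = 2 * ln(168/2)
I/I0 = 84.0
ln(84.0) = 4.4308
S = 2 * 4.4308
= 8.86


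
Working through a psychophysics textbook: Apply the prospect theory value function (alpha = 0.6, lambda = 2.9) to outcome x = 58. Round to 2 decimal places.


Since x = 58 >= 0, use v(x) = x^0.6
58^0.6 = 11.4303
v(58) = 11.43


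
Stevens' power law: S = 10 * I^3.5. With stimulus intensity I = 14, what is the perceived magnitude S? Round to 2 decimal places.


S = 10 * 14^3.5
14^3.5 = 10267.1079
S = 10 * 10267.1079
= 102671.08


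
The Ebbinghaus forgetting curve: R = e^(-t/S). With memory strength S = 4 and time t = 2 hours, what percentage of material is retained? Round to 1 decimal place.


R = e^(-t/S)
-t/S = -2/4 = -0.5
R = e^(-0.5) = 0.606531
Percentage = 0.606531 * 100
= 60.7


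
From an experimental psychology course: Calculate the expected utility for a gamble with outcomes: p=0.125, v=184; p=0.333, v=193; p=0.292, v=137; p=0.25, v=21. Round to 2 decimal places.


EU = sum(p_i * v_i)
0.125 * 184 = 23.0
0.333 * 193 = 64.269
0.292 * 137 = 40.004
0.25 * 21 = 5.25
EU = 23.0 + 64.269 + 40.004 + 5.25
= 132.52


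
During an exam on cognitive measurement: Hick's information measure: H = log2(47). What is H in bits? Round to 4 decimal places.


H = log2(n)
H = log2(47)
= 5.5546


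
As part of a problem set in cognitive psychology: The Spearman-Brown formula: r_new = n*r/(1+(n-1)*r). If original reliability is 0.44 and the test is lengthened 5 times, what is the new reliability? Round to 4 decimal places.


r_new = n*r / (1 + (n-1)*r)
Numerator = 5 * 0.44 = 2.2
Denominator = 1 + 4 * 0.44 = 2.76
r_new = 2.2 / 2.76
= 0.7971


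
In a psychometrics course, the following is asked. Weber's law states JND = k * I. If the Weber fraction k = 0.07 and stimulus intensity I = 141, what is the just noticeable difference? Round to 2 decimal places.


JND = k * I
JND = 0.07 * 141
= 9.87


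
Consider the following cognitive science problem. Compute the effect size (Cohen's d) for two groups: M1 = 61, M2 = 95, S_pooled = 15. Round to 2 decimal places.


Cohen's d = (M1 - M2) / S_pooled
= (61 - 95) / 15
= -34 / 15
= -2.27


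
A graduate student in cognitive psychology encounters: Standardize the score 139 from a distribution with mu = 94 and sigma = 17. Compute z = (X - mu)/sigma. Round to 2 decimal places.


z = (X - mu) / sigma
= (139 - 94) / 17
= 45 / 17
= 2.65


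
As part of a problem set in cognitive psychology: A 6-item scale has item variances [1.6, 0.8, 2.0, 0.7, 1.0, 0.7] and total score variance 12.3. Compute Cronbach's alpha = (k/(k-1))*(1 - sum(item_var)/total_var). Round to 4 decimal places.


alpha = (k/(k-1)) * (1 - sum(s_i^2)/s_total^2)
sum(item variances) = 6.8
k/(k-1) = 6/5 = 1.2
1 - 6.8/12.3 = 1 - 0.552846 = 0.447154
alpha = 1.2 * 0.447154
= 0.5366


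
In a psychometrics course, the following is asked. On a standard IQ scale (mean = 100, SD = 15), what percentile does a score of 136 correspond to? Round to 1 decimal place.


z = (IQ - mean) / SD
z = (136 - 100) / 15 = 2.4
Percentile = Phi(2.4) * 100
Phi(2.4) = 0.991802
= 99.2


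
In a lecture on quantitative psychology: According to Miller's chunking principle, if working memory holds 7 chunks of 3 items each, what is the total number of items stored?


Total items = chunks * items_per_chunk
= 7 * 3
= 21


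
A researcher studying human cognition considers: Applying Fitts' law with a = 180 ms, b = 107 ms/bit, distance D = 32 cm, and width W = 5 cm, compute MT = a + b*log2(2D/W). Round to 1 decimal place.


MT = 180 + 107 * log2(2*32/5)
2D/W = 12.8
log2(12.8) = 3.6781
MT = 180 + 107 * 3.6781
= 573.6 ms


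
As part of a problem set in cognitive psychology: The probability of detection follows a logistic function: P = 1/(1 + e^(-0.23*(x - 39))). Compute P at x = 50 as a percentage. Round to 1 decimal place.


P(x) = 1/(1 + e^(-0.23*(50 - 39)))
Exponent = -0.23 * 11 = -2.53
e^(-2.53) = 0.079659
P = 1/(1 + 0.079659) = 0.926218
Percentage = 92.6


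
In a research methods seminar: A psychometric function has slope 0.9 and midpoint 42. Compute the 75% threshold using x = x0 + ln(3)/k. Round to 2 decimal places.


At P = 0.75: 0.75 = 1/(1 + e^(-k*(x-x0)))
Solving: e^(-k*(x-x0)) = 1/3
x = x0 + ln(3)/k
ln(3) = 1.0986
x = 42 + 1.0986/0.9
= 42 + 1.2207
= 43.22


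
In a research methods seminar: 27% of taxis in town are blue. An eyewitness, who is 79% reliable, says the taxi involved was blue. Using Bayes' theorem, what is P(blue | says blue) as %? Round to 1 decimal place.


P(blue | says blue) = P(says blue | blue)*P(blue) / [P(says blue | blue)*P(blue) + P(says blue | not blue)*P(not blue)]
Numerator = 0.79 * 0.27 = 0.2133
False identification = 0.21 * 0.73 = 0.1533
P = 0.2133 / (0.2133 + 0.1533)
= 0.2133 / 0.3666
As percentage = 58.2


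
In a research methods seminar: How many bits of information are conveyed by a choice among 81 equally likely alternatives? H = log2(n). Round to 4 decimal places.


H = log2(n)
H = log2(81)
= 6.3399


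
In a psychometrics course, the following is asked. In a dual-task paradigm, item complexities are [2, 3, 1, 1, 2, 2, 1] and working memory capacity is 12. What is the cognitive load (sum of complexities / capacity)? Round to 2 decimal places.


Total complexity = 2 + 3 + 1 + 1 + 2 + 2 + 1 = 12
Load = total / capacity = 12 / 12
= 1.00


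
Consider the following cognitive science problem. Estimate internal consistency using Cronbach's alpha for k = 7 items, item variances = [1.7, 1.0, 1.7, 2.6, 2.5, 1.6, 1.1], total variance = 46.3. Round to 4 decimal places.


alpha = (k/(k-1)) * (1 - sum(s_i^2)/s_total^2)
sum(item variances) = 12.2
k/(k-1) = 7/6 = 1.166667
1 - 12.2/46.3 = 1 - 0.263499 = 0.736501
alpha = 1.166667 * 0.736501
= 0.8593


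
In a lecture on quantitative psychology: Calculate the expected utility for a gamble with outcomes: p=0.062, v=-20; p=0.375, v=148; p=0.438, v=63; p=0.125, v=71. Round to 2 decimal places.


EU = sum(p_i * v_i)
0.062 * -20 = -1.24
0.375 * 148 = 55.5
0.438 * 63 = 27.594
0.125 * 71 = 8.875
EU = -1.24 + 55.5 + 27.594 + 8.875
= 90.73


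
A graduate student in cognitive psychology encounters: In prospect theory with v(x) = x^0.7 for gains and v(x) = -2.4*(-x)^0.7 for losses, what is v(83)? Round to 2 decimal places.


Since x = 83 >= 0, use v(x) = x^0.7
83^0.7 = 22.0473
v(83) = 22.05


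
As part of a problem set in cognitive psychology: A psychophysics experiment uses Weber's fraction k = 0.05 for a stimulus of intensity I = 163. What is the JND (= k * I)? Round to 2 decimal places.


JND = k * I
JND = 0.05 * 163
= 8.15


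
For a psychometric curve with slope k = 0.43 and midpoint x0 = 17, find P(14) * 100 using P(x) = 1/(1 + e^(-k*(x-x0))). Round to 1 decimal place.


P(x) = 1/(1 + e^(-0.43*(14 - 17)))
Exponent = -0.43 * -3 = 1.29
e^(1.29) = 3.632787
P = 1/(1 + 3.632787) = 0.215853
Percentage = 21.6


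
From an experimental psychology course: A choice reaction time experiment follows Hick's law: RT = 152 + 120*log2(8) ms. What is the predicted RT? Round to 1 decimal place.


RT = 152 + 120 * log2(8)
log2(8) = 3.0
RT = 152 + 120 * 3.0
= 152 + 360.0
= 512.0 ms


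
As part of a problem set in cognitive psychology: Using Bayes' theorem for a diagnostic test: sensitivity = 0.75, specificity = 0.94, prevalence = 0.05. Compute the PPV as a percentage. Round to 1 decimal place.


PPV = (sens * prev) / (sens * prev + (1-spec) * (1-prev))
Numerator = 0.75 * 0.05 = 0.0375
P(positive and no disease) = (1 - spec) * (1 - prev) = (1 - 0.94) * (1 - 0.05) = 0.057
Denominator = 0.0375 + 0.057 = 0.0945
PPV = 0.0375 / 0.0945 = 0.396825
As percentage = 39.7


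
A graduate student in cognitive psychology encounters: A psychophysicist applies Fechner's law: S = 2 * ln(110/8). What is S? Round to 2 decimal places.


S = 2 * ln(110/8)
I/I0 = 13.75
ln(13.75) = 2.621
S = 2 * 2.621
= 5.24


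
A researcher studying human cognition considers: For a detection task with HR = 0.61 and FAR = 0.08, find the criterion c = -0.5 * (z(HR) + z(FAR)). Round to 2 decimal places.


c = -0.5 * (z(HR) + z(FAR))
z(0.61) = 0.2793
z(0.08) = -1.4051
c = -0.5 * (0.2793 + -1.4051)
= -0.5 * -1.1258
= 0.56


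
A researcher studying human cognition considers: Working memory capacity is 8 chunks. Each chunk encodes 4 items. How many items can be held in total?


Total items = chunks * items_per_chunk
= 8 * 4
= 32


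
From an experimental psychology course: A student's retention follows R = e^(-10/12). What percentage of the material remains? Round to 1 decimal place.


R = e^(-t/S)
-t/S = -10/12 = -0.833333
R = e^(-0.833333) = 0.434598
Percentage = 0.434598 * 100
= 43.5


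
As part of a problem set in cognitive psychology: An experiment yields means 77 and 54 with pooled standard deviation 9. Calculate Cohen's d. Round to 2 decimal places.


Cohen's d = (M1 - M2) / S_pooled
= (77 - 54) / 9
= 23 / 9
= 2.56


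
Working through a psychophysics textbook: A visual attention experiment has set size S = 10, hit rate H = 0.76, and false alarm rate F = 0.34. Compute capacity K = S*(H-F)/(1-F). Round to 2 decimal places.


K = S * (H - F) / (1 - F)
H - F = 0.42
1 - F = 0.66
K = 10 * 0.42 / 0.66
= 6.36


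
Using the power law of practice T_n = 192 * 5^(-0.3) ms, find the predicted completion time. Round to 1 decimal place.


T_n = 192 * 5^(-0.3)
5^(-0.3) = 0.617034
T_n = 192 * 0.617034
= 118.5 ms


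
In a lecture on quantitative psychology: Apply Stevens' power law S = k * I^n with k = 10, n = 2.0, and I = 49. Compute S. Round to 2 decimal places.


S = 10 * 49^2.0
49^2.0 = 2401.0
S = 10 * 2401.0
= 24010.00


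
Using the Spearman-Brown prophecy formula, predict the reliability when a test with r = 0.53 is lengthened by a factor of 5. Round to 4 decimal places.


r_new = n*r / (1 + (n-1)*r)
Numerator = 5 * 0.53 = 2.65
Denominator = 1 + 4 * 0.53 = 3.12
r_new = 2.65 / 3.12
= 0.8494


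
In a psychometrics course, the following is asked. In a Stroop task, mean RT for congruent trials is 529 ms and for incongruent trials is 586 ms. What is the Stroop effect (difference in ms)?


Stroop effect = RT(incongruent) - RT(congruent)
= 586 - 529
= 57 ms


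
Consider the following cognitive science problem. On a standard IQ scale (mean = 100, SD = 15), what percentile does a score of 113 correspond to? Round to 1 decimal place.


z = (IQ - mean) / SD
z = (113 - 100) / 15 = 0.8667
Percentile = Phi(0.8667) * 100
Phi(0.8667) = 0.806947
= 80.7


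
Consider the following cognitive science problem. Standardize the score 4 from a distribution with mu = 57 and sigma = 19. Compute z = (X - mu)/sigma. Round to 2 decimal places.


z = (X - mu) / sigma
= (4 - 57) / 19
= -53 / 19
= -2.79


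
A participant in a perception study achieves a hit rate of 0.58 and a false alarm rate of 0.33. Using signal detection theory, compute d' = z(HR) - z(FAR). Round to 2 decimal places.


d' = z(HR) - z(FAR)
z(0.58) = 0.2019
z(0.33) = -0.4399
d' = 0.2019 - -0.4399
= 0.64


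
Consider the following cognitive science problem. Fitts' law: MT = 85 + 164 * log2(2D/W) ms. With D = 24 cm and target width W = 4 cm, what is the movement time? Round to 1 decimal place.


MT = 85 + 164 * log2(2*24/4)
2D/W = 12.0
log2(12.0) = 3.585
MT = 85 + 164 * 3.585
= 672.9 ms


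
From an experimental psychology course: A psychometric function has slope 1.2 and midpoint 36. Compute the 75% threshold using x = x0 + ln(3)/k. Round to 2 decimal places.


At P = 0.75: 0.75 = 1/(1 + e^(-k*(x-x0)))
Solving: e^(-k*(x-x0)) = 1/3
x = x0 + ln(3)/k
ln(3) = 1.0986
x = 36 + 1.0986/1.2
= 36 + 0.9155
= 36.92


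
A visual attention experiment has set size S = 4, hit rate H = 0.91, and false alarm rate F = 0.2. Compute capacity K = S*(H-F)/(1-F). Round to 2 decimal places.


K = S * (H - F) / (1 - F)
H - F = 0.71
1 - F = 0.8
K = 4 * 0.71 / 0.8
= 3.55


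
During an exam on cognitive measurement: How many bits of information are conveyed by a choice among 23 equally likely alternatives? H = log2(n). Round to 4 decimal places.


H = log2(n)
H = log2(23)
= 4.5236


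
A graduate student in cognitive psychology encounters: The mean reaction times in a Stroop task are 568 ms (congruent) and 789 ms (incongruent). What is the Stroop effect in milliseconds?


Stroop effect = RT(incongruent) - RT(congruent)
= 789 - 568
= 221 ms


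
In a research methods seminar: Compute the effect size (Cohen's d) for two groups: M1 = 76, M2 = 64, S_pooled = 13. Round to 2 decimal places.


Cohen's d = (M1 - M2) / S_pooled
= (76 - 64) / 13
= 12 / 13
= 0.92


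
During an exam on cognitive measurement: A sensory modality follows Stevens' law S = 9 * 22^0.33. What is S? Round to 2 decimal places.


S = 9 * 22^0.33
22^0.33 = 2.7733
S = 9 * 2.7733
= 24.96


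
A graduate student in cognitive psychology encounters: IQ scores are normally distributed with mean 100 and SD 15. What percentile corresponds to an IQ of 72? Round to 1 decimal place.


z = (IQ - mean) / SD
z = (72 - 100) / 15 = -1.8667
Percentile = Phi(-1.8667) * 100
Phi(-1.8667) = 0.030972
= 3.1


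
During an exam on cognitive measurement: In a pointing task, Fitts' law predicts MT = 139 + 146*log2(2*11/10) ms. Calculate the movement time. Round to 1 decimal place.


MT = 139 + 146 * log2(2*11/10)
2D/W = 2.2
log2(2.2) = 1.1375
MT = 139 + 146 * 1.1375
= 305.1 ms


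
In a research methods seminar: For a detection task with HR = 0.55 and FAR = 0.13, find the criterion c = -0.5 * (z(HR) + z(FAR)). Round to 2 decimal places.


c = -0.5 * (z(HR) + z(FAR))
z(0.55) = 0.1257
z(0.13) = -1.1264
c = -0.5 * (0.1257 + -1.1264)
= -0.5 * -1.0007
= 0.50


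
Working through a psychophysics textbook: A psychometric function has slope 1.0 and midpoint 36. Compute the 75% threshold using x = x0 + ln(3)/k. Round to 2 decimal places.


At P = 0.75: 0.75 = 1/(1 + e^(-k*(x-x0)))
Solving: e^(-k*(x-x0)) = 1/3
x = x0 + ln(3)/k
ln(3) = 1.0986
x = 36 + 1.0986/1.0
= 36 + 1.0986
= 37.10


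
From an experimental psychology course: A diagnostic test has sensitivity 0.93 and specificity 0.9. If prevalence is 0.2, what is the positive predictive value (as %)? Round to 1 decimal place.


PPV = (sens * prev) / (sens * prev + (1-spec) * (1-prev))
Numerator = 0.93 * 0.2 = 0.186
P(positive and no disease) = (1 - spec) * (1 - prev) = (1 - 0.9) * (1 - 0.2) = 0.08
Denominator = 0.186 + 0.08 = 0.266
PPV = 0.186 / 0.266 = 0.699248
As percentage = 69.9


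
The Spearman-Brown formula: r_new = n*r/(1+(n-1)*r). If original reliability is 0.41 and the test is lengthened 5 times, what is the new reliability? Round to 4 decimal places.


r_new = n*r / (1 + (n-1)*r)
Numerator = 5 * 0.41 = 2.05
Denominator = 1 + 4 * 0.41 = 2.64
r_new = 2.05 / 2.64
= 0.7765


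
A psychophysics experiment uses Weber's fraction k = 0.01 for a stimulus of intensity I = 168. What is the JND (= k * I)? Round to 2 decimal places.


JND = k * I
JND = 0.01 * 168
= 1.68


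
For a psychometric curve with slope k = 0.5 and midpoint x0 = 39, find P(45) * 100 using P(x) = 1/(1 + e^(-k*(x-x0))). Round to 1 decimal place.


P(x) = 1/(1 + e^(-0.5*(45 - 39)))
Exponent = -0.5 * 6 = -3.0
e^(-3.0) = 0.049787
P = 1/(1 + 0.049787) = 0.952574
Percentage = 95.3


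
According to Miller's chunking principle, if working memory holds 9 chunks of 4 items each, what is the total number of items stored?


Total items = chunks * items_per_chunk
= 9 * 4
= 36


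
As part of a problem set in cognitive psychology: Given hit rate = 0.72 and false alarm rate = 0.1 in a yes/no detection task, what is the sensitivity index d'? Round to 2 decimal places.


d' = z(HR) - z(FAR)
z(0.72) = 0.5828
z(0.1) = -1.2816
d' = 0.5828 - -1.2816
= 1.86


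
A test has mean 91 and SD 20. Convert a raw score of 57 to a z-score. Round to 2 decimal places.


z = (X - mu) / sigma
= (57 - 91) / 20
= -34 / 20
= -1.70


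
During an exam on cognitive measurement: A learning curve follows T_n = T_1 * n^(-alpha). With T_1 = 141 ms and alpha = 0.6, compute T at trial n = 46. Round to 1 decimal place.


T_n = 141 * 46^(-0.6)
46^(-0.6) = 0.100541
T_n = 141 * 0.100541
= 14.2 ms


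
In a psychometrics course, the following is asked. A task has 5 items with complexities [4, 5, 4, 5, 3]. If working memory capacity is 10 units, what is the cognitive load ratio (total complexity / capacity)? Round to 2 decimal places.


Total complexity = 4 + 5 + 4 + 5 + 3 = 21
Load = total / capacity = 21 / 10
= 2.10


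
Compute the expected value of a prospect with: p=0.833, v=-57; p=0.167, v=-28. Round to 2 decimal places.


EU = sum(p_i * v_i)
0.833 * -57 = -47.481
0.167 * -28 = -4.676
EU = -47.481 + -4.676
= -52.16


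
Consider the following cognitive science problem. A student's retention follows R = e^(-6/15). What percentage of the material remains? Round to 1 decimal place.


R = e^(-t/S)
-t/S = -6/15 = -0.4
R = e^(-0.4) = 0.67032
Percentage = 0.67032 * 100
= 67.0


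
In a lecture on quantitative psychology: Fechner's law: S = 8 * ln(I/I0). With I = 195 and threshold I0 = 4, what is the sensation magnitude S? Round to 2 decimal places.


S = 8 * ln(195/4)
I/I0 = 48.75
ln(48.75) = 3.8867
S = 8 * 3.8867
= 31.09


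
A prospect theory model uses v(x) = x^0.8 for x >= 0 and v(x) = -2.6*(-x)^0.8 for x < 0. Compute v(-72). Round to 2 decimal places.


Since x = -72 < 0, use v(x) = -lambda*(-x)^alpha
(-x) = 72
72^0.8 = 30.6102
v(-72) = -2.6 * 30.6102
= -79.59


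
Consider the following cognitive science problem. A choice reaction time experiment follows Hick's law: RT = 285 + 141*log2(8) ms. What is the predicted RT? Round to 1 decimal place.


RT = 285 + 141 * log2(8)
log2(8) = 3.0
RT = 285 + 141 * 3.0
= 285 + 423.0
= 708.0 ms


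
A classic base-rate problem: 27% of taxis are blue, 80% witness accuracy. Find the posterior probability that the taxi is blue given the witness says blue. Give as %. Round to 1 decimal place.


P(blue | says blue) = P(says blue | blue)*P(blue) / [P(says blue | blue)*P(blue) + P(says blue | not blue)*P(not blue)]
Numerator = 0.8 * 0.27 = 0.216
False identification = 0.2 * 0.73 = 0.146
P = 0.216 / (0.216 + 0.146)
= 0.216 / 0.362
As percentage = 59.7


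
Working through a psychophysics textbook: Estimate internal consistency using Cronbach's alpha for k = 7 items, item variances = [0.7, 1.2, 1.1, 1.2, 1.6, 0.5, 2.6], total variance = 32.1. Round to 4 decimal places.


alpha = (k/(k-1)) * (1 - sum(s_i^2)/s_total^2)
sum(item variances) = 8.9
k/(k-1) = 7/6 = 1.166667
1 - 8.9/32.1 = 1 - 0.277259 = 0.722741
alpha = 1.166667 * 0.722741
= 0.8432


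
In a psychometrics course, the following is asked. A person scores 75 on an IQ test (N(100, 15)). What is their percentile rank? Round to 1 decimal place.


z = (IQ - mean) / SD
z = (75 - 100) / 15 = -1.6667
Percentile = Phi(-1.6667) * 100
Phi(-1.6667) = 0.047787
= 4.8


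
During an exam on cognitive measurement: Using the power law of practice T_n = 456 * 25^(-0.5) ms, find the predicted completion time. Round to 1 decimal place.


T_n = 456 * 25^(-0.5)
25^(-0.5) = 0.2
T_n = 456 * 0.2
= 91.2 ms


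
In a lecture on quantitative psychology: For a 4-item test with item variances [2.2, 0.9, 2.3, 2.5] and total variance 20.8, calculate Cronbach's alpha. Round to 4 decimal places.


alpha = (k/(k-1)) * (1 - sum(s_i^2)/s_total^2)
sum(item variances) = 7.9
k/(k-1) = 4/3 = 1.333333
1 - 7.9/20.8 = 1 - 0.379808 = 0.620192
alpha = 1.333333 * 0.620192
= 0.8269


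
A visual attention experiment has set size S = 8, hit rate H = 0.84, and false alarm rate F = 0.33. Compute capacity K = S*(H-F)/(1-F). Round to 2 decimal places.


K = S * (H - F) / (1 - F)
H - F = 0.51
1 - F = 0.67
K = 8 * 0.51 / 0.67
= 6.09


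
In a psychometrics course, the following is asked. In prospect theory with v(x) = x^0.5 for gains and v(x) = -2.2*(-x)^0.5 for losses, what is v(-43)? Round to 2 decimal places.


Since x = -43 < 0, use v(x) = -lambda*(-x)^alpha
(-x) = 43
43^0.5 = 6.5574
v(-43) = -2.2 * 6.5574
= -14.43


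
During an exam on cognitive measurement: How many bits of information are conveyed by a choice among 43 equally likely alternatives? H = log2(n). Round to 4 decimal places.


H = log2(n)
H = log2(43)
= 5.4263


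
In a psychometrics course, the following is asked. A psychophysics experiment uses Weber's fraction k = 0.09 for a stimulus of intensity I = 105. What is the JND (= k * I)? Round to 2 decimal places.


JND = k * I
JND = 0.09 * 105
= 9.45


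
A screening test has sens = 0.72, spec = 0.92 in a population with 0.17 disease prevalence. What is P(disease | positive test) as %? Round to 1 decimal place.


PPV = (sens * prev) / (sens * prev + (1-spec) * (1-prev))
Numerator = 0.72 * 0.17 = 0.1224
P(positive and no disease) = (1 - spec) * (1 - prev) = (1 - 0.92) * (1 - 0.17) = 0.0664
Denominator = 0.1224 + 0.0664 = 0.1888
PPV = 0.1224 / 0.1888 = 0.648305
As percentage = 64.8


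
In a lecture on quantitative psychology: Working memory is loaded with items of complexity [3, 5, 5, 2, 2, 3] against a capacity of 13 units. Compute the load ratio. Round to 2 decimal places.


Total complexity = 3 + 5 + 5 + 2 + 2 + 3 = 20
Load = total / capacity = 20 / 13
= 1.54


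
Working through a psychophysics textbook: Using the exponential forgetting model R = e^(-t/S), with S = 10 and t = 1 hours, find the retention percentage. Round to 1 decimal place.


R = e^(-t/S)
-t/S = -1/10 = -0.1
R = e^(-0.1) = 0.904837
Percentage = 0.904837 * 100
= 90.5


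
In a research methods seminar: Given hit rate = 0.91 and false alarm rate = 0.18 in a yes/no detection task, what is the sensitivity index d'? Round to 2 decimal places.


d' = z(HR) - z(FAR)
z(0.91) = 1.3408
z(0.18) = -0.9154
d' = 1.3408 - -0.9154
= 2.26


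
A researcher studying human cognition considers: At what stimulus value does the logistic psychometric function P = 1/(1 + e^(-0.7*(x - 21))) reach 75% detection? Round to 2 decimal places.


At P = 0.75: 0.75 = 1/(1 + e^(-k*(x-x0)))
Solving: e^(-k*(x-x0)) = 1/3
x = x0 + ln(3)/k
ln(3) = 1.0986
x = 21 + 1.0986/0.7
= 21 + 1.5694
= 22.57


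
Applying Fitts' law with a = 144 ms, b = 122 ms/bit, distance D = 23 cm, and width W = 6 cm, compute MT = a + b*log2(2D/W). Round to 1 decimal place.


MT = 144 + 122 * log2(2*23/6)
2D/W = 7.666667
log2(7.666667) = 2.9386
MT = 144 + 122 * 2.9386
= 502.5 ms


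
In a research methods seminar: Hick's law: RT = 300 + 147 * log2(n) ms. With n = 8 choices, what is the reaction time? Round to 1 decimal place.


RT = 300 + 147 * log2(8)
log2(8) = 3.0
RT = 300 + 147 * 3.0
= 300 + 441.0
= 741.0 ms


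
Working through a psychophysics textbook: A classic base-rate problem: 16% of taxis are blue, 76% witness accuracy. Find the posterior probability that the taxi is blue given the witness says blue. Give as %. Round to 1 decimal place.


P(blue | says blue) = P(says blue | blue)*P(blue) / [P(says blue | blue)*P(blue) + P(says blue | not blue)*P(not blue)]
Numerator = 0.76 * 0.16 = 0.1216
False identification = 0.24 * 0.84 = 0.2016
P = 0.1216 / (0.1216 + 0.2016)
= 0.1216 / 0.3232
As percentage = 37.6


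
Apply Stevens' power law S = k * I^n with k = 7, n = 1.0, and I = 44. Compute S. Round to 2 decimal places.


S = 7 * 44^1.0
44^1.0 = 44.0
S = 7 * 44.0
= 308.00


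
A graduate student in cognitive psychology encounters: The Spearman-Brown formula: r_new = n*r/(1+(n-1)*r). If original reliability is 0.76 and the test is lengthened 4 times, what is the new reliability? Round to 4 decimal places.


r_new = n*r / (1 + (n-1)*r)
Numerator = 4 * 0.76 = 3.04
Denominator = 1 + 3 * 0.76 = 3.28
r_new = 3.04 / 3.28
= 0.9268


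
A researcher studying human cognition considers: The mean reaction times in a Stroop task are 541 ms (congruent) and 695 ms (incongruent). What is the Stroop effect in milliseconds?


Stroop effect = RT(incongruent) - RT(congruent)
= 695 - 541
= 154 ms


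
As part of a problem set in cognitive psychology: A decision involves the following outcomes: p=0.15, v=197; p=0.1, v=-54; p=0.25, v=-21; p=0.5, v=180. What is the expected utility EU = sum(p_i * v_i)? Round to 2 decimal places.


EU = sum(p_i * v_i)
0.15 * 197 = 29.55
0.1 * -54 = -5.4
0.25 * -21 = -5.25
0.5 * 180 = 90.0
EU = 29.55 + -5.4 + -5.25 + 90.0
= 108.90


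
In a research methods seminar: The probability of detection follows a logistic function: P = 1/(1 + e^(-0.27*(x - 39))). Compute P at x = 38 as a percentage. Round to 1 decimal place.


P(x) = 1/(1 + e^(-0.27*(38 - 39)))
Exponent = -0.27 * -1 = 0.27
e^(0.27) = 1.309964
P = 1/(1 + 1.309964) = 0.432907
Percentage = 43.3


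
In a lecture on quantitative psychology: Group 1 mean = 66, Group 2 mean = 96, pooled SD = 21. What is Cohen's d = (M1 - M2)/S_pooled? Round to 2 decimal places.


Cohen's d = (M1 - M2) / S_pooled
= (66 - 96) / 21
= -30 / 21
= -1.43


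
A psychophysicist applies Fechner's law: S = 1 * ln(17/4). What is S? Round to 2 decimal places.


S = 1 * ln(17/4)
I/I0 = 4.25
ln(4.25) = 1.4469
S = 1 * 1.4469
= 1.45


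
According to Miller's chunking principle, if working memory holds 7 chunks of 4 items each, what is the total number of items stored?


Total items = chunks * items_per_chunk
= 7 * 4
= 28


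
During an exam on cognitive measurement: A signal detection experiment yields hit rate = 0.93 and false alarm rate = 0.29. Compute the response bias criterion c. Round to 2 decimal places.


c = -0.5 * (z(HR) + z(FAR))
z(0.93) = 1.4758
z(0.29) = -0.5534
c = -0.5 * (1.4758 + -0.5534)
= -0.5 * 0.9224
= -0.46


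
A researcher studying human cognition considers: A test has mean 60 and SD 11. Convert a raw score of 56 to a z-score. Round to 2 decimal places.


z = (X - mu) / sigma
= (56 - 60) / 11
= -4 / 11
= -0.36


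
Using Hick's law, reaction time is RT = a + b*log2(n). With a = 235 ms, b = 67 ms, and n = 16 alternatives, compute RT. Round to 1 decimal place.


RT = 235 + 67 * log2(16)
log2(16) = 4.0
RT = 235 + 67 * 4.0
= 235 + 268.0
= 503.0 ms


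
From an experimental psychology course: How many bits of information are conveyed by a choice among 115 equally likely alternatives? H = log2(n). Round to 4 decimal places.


H = log2(n)
H = log2(115)
= 6.8455


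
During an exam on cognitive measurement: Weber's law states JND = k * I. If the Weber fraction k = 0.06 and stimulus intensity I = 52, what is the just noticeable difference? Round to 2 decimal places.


JND = k * I
JND = 0.06 * 52
= 3.12


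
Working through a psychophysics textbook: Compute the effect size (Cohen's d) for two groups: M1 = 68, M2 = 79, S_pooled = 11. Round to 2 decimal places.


Cohen's d = (M1 - M2) / S_pooled
= (68 - 79) / 11
= -11 / 11
= -1.00


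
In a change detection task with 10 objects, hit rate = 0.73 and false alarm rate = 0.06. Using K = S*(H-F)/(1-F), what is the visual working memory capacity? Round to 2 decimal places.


K = S * (H - F) / (1 - F)
H - F = 0.67
1 - F = 0.94
K = 10 * 0.67 / 0.94
= 7.13
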